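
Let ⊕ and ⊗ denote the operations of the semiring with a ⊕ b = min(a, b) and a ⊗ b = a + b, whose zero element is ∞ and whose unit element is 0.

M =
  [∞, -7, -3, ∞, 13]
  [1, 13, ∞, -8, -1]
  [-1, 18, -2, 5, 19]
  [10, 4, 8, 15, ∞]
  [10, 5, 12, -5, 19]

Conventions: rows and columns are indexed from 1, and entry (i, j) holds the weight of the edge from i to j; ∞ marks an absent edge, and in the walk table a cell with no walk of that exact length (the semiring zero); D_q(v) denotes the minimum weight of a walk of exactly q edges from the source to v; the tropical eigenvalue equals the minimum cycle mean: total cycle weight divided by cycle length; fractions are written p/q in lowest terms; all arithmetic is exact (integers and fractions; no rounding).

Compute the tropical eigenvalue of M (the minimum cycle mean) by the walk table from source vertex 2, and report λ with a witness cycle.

q=0: [∞, 0, ∞, ∞, ∞]
q=1: [1, 13, ∞, -8, -1]
q=2: [2, -6, -2, -6, 12]
q=3: [-5, -5, -4, -14, -7]
q=4: [-5, -12, -8, -13, -6]
q=5: [-11, -12, -10, -20, -13]
Optimal cycle mean attained by: cycle 1->2->1, total (-7) + 1, length 2.
Answer: λ = -3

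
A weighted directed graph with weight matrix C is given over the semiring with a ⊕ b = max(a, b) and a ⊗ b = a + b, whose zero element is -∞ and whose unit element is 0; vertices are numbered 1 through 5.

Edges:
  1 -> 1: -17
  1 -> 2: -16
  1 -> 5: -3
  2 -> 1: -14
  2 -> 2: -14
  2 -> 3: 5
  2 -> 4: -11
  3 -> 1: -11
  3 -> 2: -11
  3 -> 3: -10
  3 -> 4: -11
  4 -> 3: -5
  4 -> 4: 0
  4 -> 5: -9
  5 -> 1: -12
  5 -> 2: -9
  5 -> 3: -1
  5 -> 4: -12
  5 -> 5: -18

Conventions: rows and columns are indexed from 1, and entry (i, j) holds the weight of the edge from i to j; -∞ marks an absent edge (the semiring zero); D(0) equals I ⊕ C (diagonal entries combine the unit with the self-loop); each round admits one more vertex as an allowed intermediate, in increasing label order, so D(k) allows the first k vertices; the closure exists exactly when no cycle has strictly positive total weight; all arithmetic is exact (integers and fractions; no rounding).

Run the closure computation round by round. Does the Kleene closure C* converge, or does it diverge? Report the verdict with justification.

D(0):
  [0, -16, -∞, -∞, -3]
  [-14, 0, 5, -11, -∞]
  [-11, -11, 0, -11, -∞]
  [-∞, -∞, -5, 0, -9]
  [-12, -9, -1, -12, 0]
D(1):
  [0, -16, -∞, -∞, -3]
  [-14, 0, 5, -11, -17]
  [-11, -11, 0, -11, -14]
  [-∞, -∞, -5, 0, -9]
  [-12, -9, -1, -12, 0]
D(2):
  [0, -16, -11, -27, -3]
  [-14, 0, 5, -11, -17]
  [-11, -11, 0, -11, -14]
  [-∞, -∞, -5, 0, -9]
  [-12, -9, -1, -12, 0]
D(3):
  [0, -16, -11, -22, -3]
  [-6, 0, 5, -6, -9]
  [-11, -11, 0, -11, -14]
  [-16, -16, -5, 0, -9]
  [-12, -9, -1, -12, 0]
D(4):
  [0, -16, -11, -22, -3]
  [-6, 0, 5, -6, -9]
  [-11, -11, 0, -11, -14]
  [-16, -16, -5, 0, -9]
  [-12, -9, -1, -12, 0]
D(5):
  [0, -12, -4, -15, -3]
  [-6, 0, 5, -6, -9]
  [-11, -11, 0, -11, -14]
  [-16, -16, -5, 0, -9]
  [-12, -9, -1, -12, 0]
Key observation: every diagonal entry stays at the unit through all rounds, so no improving cycle exists.
Answer: CONVERGES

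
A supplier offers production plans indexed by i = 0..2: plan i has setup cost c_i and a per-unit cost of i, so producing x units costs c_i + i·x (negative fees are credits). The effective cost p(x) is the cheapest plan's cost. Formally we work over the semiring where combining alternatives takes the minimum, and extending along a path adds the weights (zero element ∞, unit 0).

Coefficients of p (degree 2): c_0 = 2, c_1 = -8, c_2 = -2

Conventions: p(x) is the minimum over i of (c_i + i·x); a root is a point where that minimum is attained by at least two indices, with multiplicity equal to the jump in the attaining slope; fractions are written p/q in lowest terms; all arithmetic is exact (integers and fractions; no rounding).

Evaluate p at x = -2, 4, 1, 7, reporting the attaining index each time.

p(-2) = min(2+0·(-2)=2, -8+1·(-2)=-10, -2+2·(-2)=-6) = -10 (attained by i=1)
p(4) = min(2+0·4=2, -8+1·4=-4, -2+2·4=6) = -4 (attained by i=1)
p(1) = min(2+0·1=2, -8+1·1=-7, -2+2·1=0) = -7 (attained by i=1)
p(7) = min(2+0·7=2, -8+1·7=-1, -2+2·7=12) = -1 (attained by i=1)
Answer: p(-2) = -10; p(4) = -4; p(1) = -7; p(7) = -1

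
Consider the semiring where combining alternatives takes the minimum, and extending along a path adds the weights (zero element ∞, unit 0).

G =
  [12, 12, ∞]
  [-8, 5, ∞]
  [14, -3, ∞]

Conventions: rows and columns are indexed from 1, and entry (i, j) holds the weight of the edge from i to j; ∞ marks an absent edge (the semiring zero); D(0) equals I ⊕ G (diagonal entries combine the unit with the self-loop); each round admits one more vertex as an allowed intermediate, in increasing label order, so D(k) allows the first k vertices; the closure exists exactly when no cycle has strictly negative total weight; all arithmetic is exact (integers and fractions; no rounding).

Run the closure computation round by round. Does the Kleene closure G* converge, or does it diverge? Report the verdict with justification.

D(0):
  [0, 12, ∞]
  [-8, 0, ∞]
  [14, -3, 0]
D(1):
  [0, 12, ∞]
  [-8, 0, ∞]
  [14, -3, 0]
D(2):
  [0, 12, ∞]
  [-8, 0, ∞]
  [-11, -3, 0]
D(3):
  [0, 12, ∞]
  [-8, 0, ∞]
  [-11, -3, 0]
Key observation: every diagonal entry stays at the unit through all rounds, so no improving cycle exists.
Answer: CONVERGES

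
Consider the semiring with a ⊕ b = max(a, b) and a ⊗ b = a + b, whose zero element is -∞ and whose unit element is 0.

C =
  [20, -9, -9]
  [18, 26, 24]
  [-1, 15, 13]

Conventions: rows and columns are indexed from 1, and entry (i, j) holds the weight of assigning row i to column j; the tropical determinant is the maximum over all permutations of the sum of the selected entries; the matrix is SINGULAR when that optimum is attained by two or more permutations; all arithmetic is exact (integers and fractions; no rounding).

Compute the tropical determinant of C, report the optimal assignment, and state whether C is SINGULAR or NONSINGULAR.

σ = (1, 2, 3): 20 + 26 + 13 = 59
σ = (1, 3, 2): 20 + 24 + 15 = 59
σ = (2, 1, 3): (-9) + 18 + 13 = 22
σ = (2, 3, 1): (-9) + 24 + (-1) = 14
σ = (3, 1, 2): (-9) + 18 + 15 = 24
σ = (3, 2, 1): (-9) + 26 + (-1) = 16
Optimal value attained by: σ = (1, 2, 3).
Answer: det⊕(C) = 59; verdict: SINGULAR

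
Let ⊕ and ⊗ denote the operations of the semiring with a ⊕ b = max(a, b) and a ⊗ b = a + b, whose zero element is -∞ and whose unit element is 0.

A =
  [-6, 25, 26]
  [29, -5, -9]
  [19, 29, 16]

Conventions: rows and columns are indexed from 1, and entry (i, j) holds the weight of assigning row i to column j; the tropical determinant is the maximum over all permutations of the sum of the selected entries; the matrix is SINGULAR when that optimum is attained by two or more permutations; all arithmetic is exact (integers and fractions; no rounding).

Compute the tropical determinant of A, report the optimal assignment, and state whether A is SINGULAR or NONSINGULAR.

σ = (1, 2, 3): (-6) + (-5) + 16 = 5
σ = (1, 3, 2): (-6) + (-9) + 29 = 14
σ = (2, 1, 3): 25 + 29 + 16 = 70
σ = (2, 3, 1): 25 + (-9) + 19 = 35
σ = (3, 1, 2): 26 + 29 + 29 = 84
σ = (3, 2, 1): 26 + (-5) + 19 = 40
Optimal value attained by: σ = (3, 1, 2).
Answer: det⊕(A) = 84; verdict: NONSINGULAR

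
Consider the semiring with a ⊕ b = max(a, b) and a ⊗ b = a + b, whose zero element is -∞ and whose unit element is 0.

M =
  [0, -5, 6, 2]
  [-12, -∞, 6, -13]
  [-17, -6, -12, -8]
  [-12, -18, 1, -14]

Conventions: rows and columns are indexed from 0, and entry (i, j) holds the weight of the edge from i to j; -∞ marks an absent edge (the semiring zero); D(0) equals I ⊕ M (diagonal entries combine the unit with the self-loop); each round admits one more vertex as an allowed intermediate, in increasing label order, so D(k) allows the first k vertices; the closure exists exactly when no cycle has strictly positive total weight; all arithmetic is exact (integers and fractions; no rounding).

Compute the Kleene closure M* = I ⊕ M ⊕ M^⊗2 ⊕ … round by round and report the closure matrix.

D(0):
  [0, -5, 6, 2]
  [-12, 0, 6, -13]
  [-17, -6, 0, -8]
  [-12, -18, 1, 0]
D(1):
  [0, -5, 6, 2]
  [-12, 0, 6, -10]
  [-17, -6, 0, -8]
  [-12, -17, 1, 0]
D(2):
  [0, -5, 6, 2]
  [-12, 0, 6, -10]
  [-17, -6, 0, -8]
  [-12, -17, 1, 0]
D(3):
  [0, 0, 6, 2]
  [-11, 0, 6, -2]
  [-17, -6, 0, -8]
  [-12, -5, 1, 0]
D(4):
  [0, 0, 6, 2]
  [-11, 0, 6, -2]
  [-17, -6, 0, -8]
  [-12, -5, 1, 0]
Answer: M* = [[0, 0, 6, 2], [-11, 0, 6, -2], [-17, -6, 0, -8], [-12, -5, 1, 0]]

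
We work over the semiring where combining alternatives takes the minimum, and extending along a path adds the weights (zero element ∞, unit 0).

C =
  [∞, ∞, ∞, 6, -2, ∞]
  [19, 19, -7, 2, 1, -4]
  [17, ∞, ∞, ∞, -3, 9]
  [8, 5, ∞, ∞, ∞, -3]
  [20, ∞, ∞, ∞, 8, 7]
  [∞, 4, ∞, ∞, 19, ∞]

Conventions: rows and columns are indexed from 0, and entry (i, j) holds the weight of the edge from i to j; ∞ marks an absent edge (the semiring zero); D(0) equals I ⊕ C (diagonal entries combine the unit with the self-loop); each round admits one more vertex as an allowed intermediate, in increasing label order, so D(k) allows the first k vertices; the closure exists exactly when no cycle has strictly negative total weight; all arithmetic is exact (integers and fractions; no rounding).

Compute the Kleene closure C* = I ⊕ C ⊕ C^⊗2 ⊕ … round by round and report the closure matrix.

D(0):
  [0, ∞, ∞, 6, -2, ∞]
  [19, 0, -7, 2, 1, -4]
  [17, ∞, 0, ∞, -3, 9]
  [8, 5, ∞, 0, ∞, -3]
  [20, ∞, ∞, ∞, 0, 7]
  [∞, 4, ∞, ∞, 19, 0]
D(1):
  [0, ∞, ∞, 6, -2, ∞]
  [19, 0, -7, 2, 1, -4]
  [17, ∞, 0, 23, -3, 9]
  [8, 5, ∞, 0, 6, -3]
  [20, ∞, ∞, 26, 0, 7]
  [∞, 4, ∞, ∞, 19, 0]
D(2):
  [0, ∞, ∞, 6, -2, ∞]
  [19, 0, -7, 2, 1, -4]
  [17, ∞, 0, 23, -3, 9]
  [8, 5, -2, 0, 6, -3]
  [20, ∞, ∞, 26, 0, 7]
  [23, 4, -3, 6, 5, 0]
D(3):
  [0, ∞, ∞, 6, -2, ∞]
  [10, 0, -7, 2, -10, -4]
  [17, ∞, 0, 23, -3, 9]
  [8, 5, -2, 0, -5, -3]
  [20, ∞, ∞, 26, 0, 7]
  [14, 4, -3, 6, -6, 0]
D(4):
  [0, 11, 4, 6, -2, 3]
  [10, 0, -7, 2, -10, -4]
  [17, 28, 0, 23, -3, 9]
  [8, 5, -2, 0, -5, -3]
  [20, 31, 24, 26, 0, 7]
  [14, 4, -3, 6, -6, 0]
D(5):
  [0, 11, 4, 6, -2, 3]
  [10, 0, -7, 2, -10, -4]
  [17, 28, 0, 23, -3, 4]
  [8, 5, -2, 0, -5, -3]
  [20, 31, 24, 26, 0, 7]
  [14, 4, -3, 6, -6, 0]
D(6):
  [0, 7, 0, 6, -3, 3]
  [10, 0, -7, 2, -10, -4]
  [17, 8, 0, 10, -3, 4]
  [8, 1, -6, 0, -9, -3]
  [20, 11, 4, 13, 0, 7]
  [14, 4, -3, 6, -6, 0]
Answer: C* = [[0, 7, 0, 6, -3, 3], [10, 0, -7, 2, -10, -4], [17, 8, 0, 10, -3, 4], [8, 1, -6, 0, -9, -3], [20, 11, 4, 13, 0, 7], [14, 4, -3, 6, -6, 0]]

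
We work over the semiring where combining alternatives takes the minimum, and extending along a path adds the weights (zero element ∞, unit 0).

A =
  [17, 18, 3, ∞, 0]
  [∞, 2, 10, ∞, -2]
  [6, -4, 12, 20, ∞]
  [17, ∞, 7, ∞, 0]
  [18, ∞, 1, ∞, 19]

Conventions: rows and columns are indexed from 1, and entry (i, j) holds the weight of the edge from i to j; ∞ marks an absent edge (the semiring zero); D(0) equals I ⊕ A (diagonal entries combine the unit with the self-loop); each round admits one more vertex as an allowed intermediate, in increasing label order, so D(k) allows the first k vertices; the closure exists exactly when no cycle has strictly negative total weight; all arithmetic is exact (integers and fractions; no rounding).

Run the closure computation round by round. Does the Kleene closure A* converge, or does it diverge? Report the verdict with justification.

D(0):
  [0, 18, 3, ∞, 0]
  [∞, 0, 10, ∞, -2]
  [6, -4, 0, 20, ∞]
  [17, ∞, 7, 0, 0]
  [18, ∞, 1, ∞, 0]
D(1):
  [0, 18, 3, ∞, 0]
  [∞, 0, 10, ∞, -2]
  [6, -4, 0, 20, 6]
  [17, 35, 7, 0, 0]
  [18, 36, 1, ∞, 0]
D(2):
  [0, 18, 3, ∞, 0]
  [∞, 0, 10, ∞, -2]
  [6, -4, 0, 20, -6]
  [17, 35, 7, 0, 0]
  [18, 36, 1, ∞, 0]
Detection: at round 3, diagonal entry (5, 5) turns strictly negative.
Key observation: the cycle 5->3->2->5 has total weight 1 + (-4) + (-2), which is strictly negative.
Answer: DIVERGES — negative cycle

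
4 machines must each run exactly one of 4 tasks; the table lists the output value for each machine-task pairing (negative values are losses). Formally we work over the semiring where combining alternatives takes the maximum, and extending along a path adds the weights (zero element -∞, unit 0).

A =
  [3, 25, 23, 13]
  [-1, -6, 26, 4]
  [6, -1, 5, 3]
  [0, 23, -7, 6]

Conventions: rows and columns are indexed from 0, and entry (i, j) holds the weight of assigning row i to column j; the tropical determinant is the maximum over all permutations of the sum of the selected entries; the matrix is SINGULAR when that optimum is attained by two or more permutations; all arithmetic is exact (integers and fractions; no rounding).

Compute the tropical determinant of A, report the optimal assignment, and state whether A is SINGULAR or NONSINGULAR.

σ = (0, 1, 2, 3): 3 + (-6) + 5 + 6 = 8
σ = (0, 1, 3, 2): 3 + (-6) + 3 + (-7) = -7
σ = (0, 2, 1, 3): 3 + 26 + (-1) + 6 = 34
σ = (0, 2, 3, 1): 3 + 26 + 3 + 23 = 55
σ = (0, 3, 1, 2): 3 + 4 + (-1) + (-7) = -1
σ = (0, 3, 2, 1): 3 + 4 + 5 + 23 = 35
σ = (1, 0, 2, 3): 25 + (-1) + 5 + 6 = 35
σ = (1, 0, 3, 2): 25 + (-1) + 3 + (-7) = 20
σ = (1, 2, 0, 3): 25 + 26 + 6 + 6 = 63
σ = (1, 2, 3, 0): 25 + 26 + 3 + 0 = 54
σ = (1, 3, 0, 2): 25 + 4 + 6 + (-7) = 28
σ = (1, 3, 2, 0): 25 + 4 + 5 + 0 = 34
σ = (2, 0, 1, 3): 23 + (-1) + (-1) + 6 = 27
σ = (2, 0, 3, 1): 23 + (-1) + 3 + 23 = 48
σ = (2, 1, 0, 3): 23 + (-6) + 6 + 6 = 29
σ = (2, 1, 3, 0): 23 + (-6) + 3 + 0 = 20
σ = (2, 3, 0, 1): 23 + 4 + 6 + 23 = 56
σ = (2, 3, 1, 0): 23 + 4 + (-1) + 0 = 26
σ = (3, 0, 1, 2): 13 + (-1) + (-1) + (-7) = 4
σ = (3, 0, 2, 1): 13 + (-1) + 5 + 23 = 40
σ = (3, 1, 0, 2): 13 + (-6) + 6 + (-7) = 6
σ = (3, 1, 2, 0): 13 + (-6) + 5 + 0 = 12
σ = (3, 2, 0, 1): 13 + 26 + 6 + 23 = 68
σ = (3, 2, 1, 0): 13 + 26 + (-1) + 0 = 38
Optimal value attained by: σ = (3, 2, 0, 1).
Answer: det⊕(A) = 68; verdict: NONSINGULAR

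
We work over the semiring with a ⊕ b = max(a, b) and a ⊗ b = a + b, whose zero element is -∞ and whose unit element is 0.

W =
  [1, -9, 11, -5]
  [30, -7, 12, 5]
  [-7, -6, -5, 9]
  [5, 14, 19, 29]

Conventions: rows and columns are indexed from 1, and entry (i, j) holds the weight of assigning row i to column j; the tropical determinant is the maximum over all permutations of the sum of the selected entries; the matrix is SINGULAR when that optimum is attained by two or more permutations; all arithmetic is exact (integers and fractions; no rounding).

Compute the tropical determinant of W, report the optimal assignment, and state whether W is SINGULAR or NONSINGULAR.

σ = (1, 2, 3, 4): 1 + (-7) + (-5) + 29 = 18
σ = (1, 2, 4, 3): 1 + (-7) + 9 + 19 = 22
σ = (1, 3, 2, 4): 1 + 12 + (-6) + 29 = 36
σ = (1, 3, 4, 2): 1 + 12 + 9 + 14 = 36
σ = (1, 4, 2, 3): 1 + 5 + (-6) + 19 = 19
σ = (1, 4, 3, 2): 1 + 5 + (-5) + 14 = 15
σ = (2, 1, 3, 4): (-9) + 30 + (-5) + 29 = 45
σ = (2, 1, 4, 3): (-9) + 30 + 9 + 19 = 49
σ = (2, 3, 1, 4): (-9) + 12 + (-7) + 29 = 25
σ = (2, 3, 4, 1): (-9) + 12 + 9 + 5 = 17
σ = (2, 4, 1, 3): (-9) + 5 + (-7) + 19 = 8
σ = (2, 4, 3, 1): (-9) + 5 + (-5) + 5 = -4
σ = (3, 1, 2, 4): 11 + 30 + (-6) + 29 = 64
σ = (3, 1, 4, 2): 11 + 30 + 9 + 14 = 64
σ = (3, 2, 1, 4): 11 + (-7) + (-7) + 29 = 26
σ = (3, 2, 4, 1): 11 + (-7) + 9 + 5 = 18
σ = (3, 4, 1, 2): 11 + 5 + (-7) + 14 = 23
σ = (3, 4, 2, 1): 11 + 5 + (-6) + 5 = 15
σ = (4, 1, 2, 3): (-5) + 30 + (-6) + 19 = 38
σ = (4, 1, 3, 2): (-5) + 30 + (-5) + 14 = 34
σ = (4, 2, 1, 3): (-5) + (-7) + (-7) + 19 = 0
σ = (4, 2, 3, 1): (-5) + (-7) + (-5) + 5 = -12
σ = (4, 3, 1, 2): (-5) + 12 + (-7) + 14 = 14
σ = (4, 3, 2, 1): (-5) + 12 + (-6) + 5 = 6
Optimal value attained by: σ = (3, 1, 2, 4).
Answer: det⊕(W) = 64; verdict: SINGULAR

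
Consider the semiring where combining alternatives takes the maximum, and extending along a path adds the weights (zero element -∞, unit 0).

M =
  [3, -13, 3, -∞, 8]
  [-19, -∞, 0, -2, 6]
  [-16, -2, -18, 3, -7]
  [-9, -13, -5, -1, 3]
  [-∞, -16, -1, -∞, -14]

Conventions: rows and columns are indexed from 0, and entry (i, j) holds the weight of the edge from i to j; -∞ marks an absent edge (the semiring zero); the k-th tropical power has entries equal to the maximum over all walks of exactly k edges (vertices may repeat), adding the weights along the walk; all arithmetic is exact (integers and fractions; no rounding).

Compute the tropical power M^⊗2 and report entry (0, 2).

M^⊗2:
  [6, 1, 7, 6, 11]
  [-11, -2, 5, 3, 1]
  [-6, -10, -2, 2, 6]
  [-6, -7, 2, -2, 2]
  [-17, -3, -15, 2, -8]
Key observation: the optimum is the walk 0->4->2, with weight 8 + (-1) = 7.
Optimal value attained by: walk 0->4->2.
Answer: (M^⊗2)[0][2] = 7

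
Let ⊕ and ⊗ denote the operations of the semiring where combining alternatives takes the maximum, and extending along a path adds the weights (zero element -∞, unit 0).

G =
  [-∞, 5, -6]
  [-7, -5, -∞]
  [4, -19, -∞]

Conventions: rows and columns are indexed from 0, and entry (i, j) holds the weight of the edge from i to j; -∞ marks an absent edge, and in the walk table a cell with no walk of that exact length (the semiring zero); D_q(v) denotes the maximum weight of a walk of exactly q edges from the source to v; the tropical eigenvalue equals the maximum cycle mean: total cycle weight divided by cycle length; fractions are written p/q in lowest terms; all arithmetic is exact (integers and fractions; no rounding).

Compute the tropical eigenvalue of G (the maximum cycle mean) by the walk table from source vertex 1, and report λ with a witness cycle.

q=0: [-∞, 0, -∞]
q=1: [-7, -5, -∞]
q=2: [-12, -2, -13]
q=3: [-9, -7, -18]
Optimal cycle mean attained by: cycle 0->1->0, total 5 + (-7), length 2.
Answer: λ = -1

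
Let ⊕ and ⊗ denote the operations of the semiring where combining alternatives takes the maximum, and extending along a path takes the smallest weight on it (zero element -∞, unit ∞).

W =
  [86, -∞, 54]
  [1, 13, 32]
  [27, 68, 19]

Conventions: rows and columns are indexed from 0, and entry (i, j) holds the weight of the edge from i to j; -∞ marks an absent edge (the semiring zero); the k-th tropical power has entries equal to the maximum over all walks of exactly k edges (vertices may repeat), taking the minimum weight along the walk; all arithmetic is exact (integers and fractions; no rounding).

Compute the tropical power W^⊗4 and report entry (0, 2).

W^⊗2:
  [86, 54, 54]
  [27, 32, 19]
  [27, 19, 32]
W^⊗3:
  [86, 54, 54]
  [27, 19, 32]
  [27, 32, 27]
W^⊗4:
  [86, 54, 54]
  [27, 32, 27]
  [27, 27, 32]
Key observation: the optimum is the walk 0->0->0->0->2, with weight 86 min 86 min 86 min 54 = 54.
Optimal value attained by: walk 0->0->0->0->2.
Answer: (W^⊗4)[0][2] = 54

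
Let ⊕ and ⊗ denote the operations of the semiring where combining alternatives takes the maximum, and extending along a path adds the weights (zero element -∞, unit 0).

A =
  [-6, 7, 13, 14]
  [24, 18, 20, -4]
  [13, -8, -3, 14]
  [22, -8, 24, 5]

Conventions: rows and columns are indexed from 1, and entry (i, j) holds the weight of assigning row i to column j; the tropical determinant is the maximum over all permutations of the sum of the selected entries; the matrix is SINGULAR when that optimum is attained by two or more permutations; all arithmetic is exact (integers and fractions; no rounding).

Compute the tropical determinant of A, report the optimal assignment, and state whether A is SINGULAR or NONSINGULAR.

σ = (1, 2, 3, 4): (-6) + 18 + (-3) + 5 = 14
σ = (1, 2, 4, 3): (-6) + 18 + 14 + 24 = 50
σ = (1, 3, 2, 4): (-6) + 20 + (-8) + 5 = 11
σ = (1, 3, 4, 2): (-6) + 20 + 14 + (-8) = 20
σ = (1, 4, 2, 3): (-6) + (-4) + (-8) + 24 = 6
σ = (1, 4, 3, 2): (-6) + (-4) + (-3) + (-8) = -21
σ = (2, 1, 3, 4): 7 + 24 + (-3) + 5 = 33
σ = (2, 1, 4, 3): 7 + 24 + 14 + 24 = 69
σ = (2, 3, 1, 4): 7 + 20 + 13 + 5 = 45
σ = (2, 3, 4, 1): 7 + 20 + 14 + 22 = 63
σ = (2, 4, 1, 3): 7 + (-4) + 13 + 24 = 40
σ = (2, 4, 3, 1): 7 + (-4) + (-3) + 22 = 22
σ = (3, 1, 2, 4): 13 + 24 + (-8) + 5 = 34
σ = (3, 1, 4, 2): 13 + 24 + 14 + (-8) = 43
σ = (3, 2, 1, 4): 13 + 18 + 13 + 5 = 49
σ = (3, 2, 4, 1): 13 + 18 + 14 + 22 = 67
σ = (3, 4, 1, 2): 13 + (-4) + 13 + (-8) = 14
σ = (3, 4, 2, 1): 13 + (-4) + (-8) + 22 = 23
σ = (4, 1, 2, 3): 14 + 24 + (-8) + 24 = 54
σ = (4, 1, 3, 2): 14 + 24 + (-3) + (-8) = 27
σ = (4, 2, 1, 3): 14 + 18 + 13 + 24 = 69
σ = (4, 2, 3, 1): 14 + 18 + (-3) + 22 = 51
σ = (4, 3, 1, 2): 14 + 20 + 13 + (-8) = 39
σ = (4, 3, 2, 1): 14 + 20 + (-8) + 22 = 48
Optimal value attained by: σ = (2, 1, 4, 3).
Answer: det⊕(A) = 69; verdict: SINGULAR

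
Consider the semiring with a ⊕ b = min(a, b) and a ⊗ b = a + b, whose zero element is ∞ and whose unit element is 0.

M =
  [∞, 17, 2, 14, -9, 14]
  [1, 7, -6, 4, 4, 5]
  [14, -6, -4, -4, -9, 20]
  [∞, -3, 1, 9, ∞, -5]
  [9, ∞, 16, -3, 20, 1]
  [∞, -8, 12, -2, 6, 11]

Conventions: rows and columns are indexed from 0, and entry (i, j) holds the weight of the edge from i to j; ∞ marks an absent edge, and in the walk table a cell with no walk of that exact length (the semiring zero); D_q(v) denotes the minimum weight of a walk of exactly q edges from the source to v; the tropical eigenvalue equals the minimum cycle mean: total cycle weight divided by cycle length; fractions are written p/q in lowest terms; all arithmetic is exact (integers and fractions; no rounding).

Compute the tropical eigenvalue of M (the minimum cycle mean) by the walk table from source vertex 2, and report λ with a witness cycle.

q=0: [∞, ∞, 0, ∞, ∞, ∞]
q=1: [14, -6, -4, -4, -9, 20]
q=2: [-5, -10, -12, -12, -13, -9]
q=3: [-9, -18, -16, -16, -21, -17]
q=4: [-17, -25, -24, -24, -25, -21]
q=5: [-24, -30, -31, -28, -33, -29]
q=6: [-29, -37, -36, -36, -40, -33]
Optimal cycle mean attained by: cycle 1->2->4->3->5->1, total (-6) + (-9) + (-3) + (-5) + (-8), length 5.
Answer: λ = -31/5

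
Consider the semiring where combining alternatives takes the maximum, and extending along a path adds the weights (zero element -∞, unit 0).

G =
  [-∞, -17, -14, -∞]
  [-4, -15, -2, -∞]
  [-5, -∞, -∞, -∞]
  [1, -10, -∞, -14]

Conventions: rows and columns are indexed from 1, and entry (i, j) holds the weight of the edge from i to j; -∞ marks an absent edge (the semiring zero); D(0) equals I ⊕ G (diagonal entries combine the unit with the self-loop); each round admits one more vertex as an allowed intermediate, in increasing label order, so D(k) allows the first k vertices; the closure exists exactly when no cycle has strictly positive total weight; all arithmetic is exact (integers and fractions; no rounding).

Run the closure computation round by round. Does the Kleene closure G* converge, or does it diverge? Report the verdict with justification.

D(0):
  [0, -17, -14, -∞]
  [-4, 0, -2, -∞]
  [-5, -∞, 0, -∞]
  [1, -10, -∞, 0]
D(1):
  [0, -17, -14, -∞]
  [-4, 0, -2, -∞]
  [-5, -22, 0, -∞]
  [1, -10, -13, 0]
D(2):
  [0, -17, -14, -∞]
  [-4, 0, -2, -∞]
  [-5, -22, 0, -∞]
  [1, -10, -12, 0]
D(3):
  [0, -17, -14, -∞]
  [-4, 0, -2, -∞]
  [-5, -22, 0, -∞]
  [1, -10, -12, 0]
D(4):
  [0, -17, -14, -∞]
  [-4, 0, -2, -∞]
  [-5, -22, 0, -∞]
  [1, -10, -12, 0]
Key observation: every diagonal entry stays at the unit through all rounds, so no improving cycle exists.
Answer: CONVERGES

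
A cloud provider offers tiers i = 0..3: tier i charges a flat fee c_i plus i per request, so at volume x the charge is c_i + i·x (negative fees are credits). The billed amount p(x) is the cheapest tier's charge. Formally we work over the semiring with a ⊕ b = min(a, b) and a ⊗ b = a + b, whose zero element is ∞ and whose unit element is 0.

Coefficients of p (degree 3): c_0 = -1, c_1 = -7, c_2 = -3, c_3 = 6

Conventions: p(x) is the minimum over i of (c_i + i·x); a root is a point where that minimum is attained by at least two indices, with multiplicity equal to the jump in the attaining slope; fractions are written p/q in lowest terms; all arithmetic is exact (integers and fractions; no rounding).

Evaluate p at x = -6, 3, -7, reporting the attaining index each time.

p(-6) = min(-1+0·(-6)=-1, -7+1·(-6)=-13, -3+2·(-6)=-15, 6+3·(-6)=-12) = -15 (attained by i=2)
p(3) = min(-1+0·3=-1, -7+1·3=-4, -3+2·3=3, 6+3·3=15) = -4 (attained by i=1)
p(-7) = min(-1+0·(-7)=-1, -7+1·(-7)=-14, -3+2·(-7)=-17, 6+3·(-7)=-15) = -17 (attained by i=2)
Answer: p(-6) = -15; p(3) = -4; p(-7) = -17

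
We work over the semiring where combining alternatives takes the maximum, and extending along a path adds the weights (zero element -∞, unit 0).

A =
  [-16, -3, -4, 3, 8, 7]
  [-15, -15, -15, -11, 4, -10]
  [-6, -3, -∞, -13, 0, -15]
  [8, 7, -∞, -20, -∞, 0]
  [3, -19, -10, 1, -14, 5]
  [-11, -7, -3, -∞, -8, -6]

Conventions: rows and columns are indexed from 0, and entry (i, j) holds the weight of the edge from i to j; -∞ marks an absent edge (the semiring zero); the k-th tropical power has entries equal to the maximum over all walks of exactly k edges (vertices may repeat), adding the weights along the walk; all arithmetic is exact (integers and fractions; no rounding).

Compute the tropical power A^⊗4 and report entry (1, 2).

A^⊗2:
  [11, 10, 4, 9, 1, 13]
  [7, -4, -6, 5, -7, 9]
  [3, -6, -10, 1, 2, 5]
  [-8, 5, 4, 11, 16, 15]
  [9, 8, 2, 6, 11, 10]
  [-5, -6, -9, -7, -3, -3]
A^⊗3:
  [17, 16, 10, 14, 19, 18]
  [13, 12, 6, 10, 15, 14]
  [9, 8, 2, 6, 11, 10]
  [19, 18, 12, 17, 9, 21]
  [14, 13, 7, 12, 17, 16]
  [1, 0, -6, -2, 3, 2]
A^⊗4:
  [22, 21, 15, 20, 25, 24]
  [18, 17, 11, 16, 21, 20]
  [14, 13, 7, 12, 17, 16]
  [25, 24, 18, 22, 27, 26]
  [20, 19, 13, 18, 22, 22]
  [6, 5, -1, 4, 9, 8]
Key observation: the optimum is the walk 1->4->0->5->2, with weight 4 + 3 + 7 + (-3) = 11.
Optimal value attained by: walk 1->4->0->5->2.
Answer: (A^⊗4)[1][2] = 11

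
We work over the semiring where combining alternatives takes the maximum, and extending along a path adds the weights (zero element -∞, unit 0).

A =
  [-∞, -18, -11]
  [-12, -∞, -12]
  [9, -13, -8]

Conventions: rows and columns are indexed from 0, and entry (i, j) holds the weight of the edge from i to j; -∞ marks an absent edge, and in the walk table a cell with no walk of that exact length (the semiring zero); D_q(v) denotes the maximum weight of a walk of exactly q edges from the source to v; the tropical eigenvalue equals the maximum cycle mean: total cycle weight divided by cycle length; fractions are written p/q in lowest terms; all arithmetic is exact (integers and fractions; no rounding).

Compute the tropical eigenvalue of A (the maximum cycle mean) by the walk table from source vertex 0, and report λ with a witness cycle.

q=0: [0, -∞, -∞]
q=1: [-∞, -18, -11]
q=2: [-2, -24, -19]
q=3: [-10, -20, -13]
Optimal cycle mean attained by: cycle 0->2->0, total (-11) + 9, length 2.
Answer: λ = -1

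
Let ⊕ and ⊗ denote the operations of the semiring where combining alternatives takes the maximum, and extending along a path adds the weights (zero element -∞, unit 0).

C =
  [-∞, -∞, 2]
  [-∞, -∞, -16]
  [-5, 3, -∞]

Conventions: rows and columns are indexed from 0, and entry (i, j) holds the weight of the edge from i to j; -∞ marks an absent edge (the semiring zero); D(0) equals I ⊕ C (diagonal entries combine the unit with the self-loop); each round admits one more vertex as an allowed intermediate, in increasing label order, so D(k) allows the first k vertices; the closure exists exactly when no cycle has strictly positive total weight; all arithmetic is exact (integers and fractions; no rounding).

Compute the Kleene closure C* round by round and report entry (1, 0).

D(0):
  [0, -∞, 2]
  [-∞, 0, -16]
  [-5, 3, 0]
D(1):
  [0, -∞, 2]
  [-∞, 0, -16]
  [-5, 3, 0]
D(2):
  [0, -∞, 2]
  [-∞, 0, -16]
  [-5, 3, 0]
D(3):
  [0, 5, 2]
  [-21, 0, -16]
  [-5, 3, 0]
Answer: C*[1][0] = -21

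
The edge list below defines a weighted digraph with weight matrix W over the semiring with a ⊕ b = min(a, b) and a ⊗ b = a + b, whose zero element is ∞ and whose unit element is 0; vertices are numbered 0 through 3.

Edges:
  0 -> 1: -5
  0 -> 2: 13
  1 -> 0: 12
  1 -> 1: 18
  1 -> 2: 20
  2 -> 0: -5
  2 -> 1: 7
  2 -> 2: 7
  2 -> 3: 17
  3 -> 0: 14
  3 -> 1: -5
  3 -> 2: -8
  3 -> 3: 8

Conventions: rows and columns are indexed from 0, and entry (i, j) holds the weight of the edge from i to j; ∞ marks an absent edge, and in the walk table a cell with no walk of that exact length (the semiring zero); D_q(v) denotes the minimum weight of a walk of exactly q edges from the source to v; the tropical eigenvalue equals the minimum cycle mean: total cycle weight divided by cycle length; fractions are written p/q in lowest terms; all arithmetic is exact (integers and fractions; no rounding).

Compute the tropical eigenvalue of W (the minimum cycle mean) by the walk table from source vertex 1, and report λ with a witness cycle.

q=0: [∞, 0, ∞, ∞]
q=1: [12, 18, 20, ∞]
q=2: [15, 7, 25, 37]
q=3: [19, 10, 27, 42]
q=4: [22, 14, 30, 44]
Optimal cycle mean attained by: cycle 0->1->2->0, total (-5) + 20 + (-5), length 3.
Answer: λ = 10/3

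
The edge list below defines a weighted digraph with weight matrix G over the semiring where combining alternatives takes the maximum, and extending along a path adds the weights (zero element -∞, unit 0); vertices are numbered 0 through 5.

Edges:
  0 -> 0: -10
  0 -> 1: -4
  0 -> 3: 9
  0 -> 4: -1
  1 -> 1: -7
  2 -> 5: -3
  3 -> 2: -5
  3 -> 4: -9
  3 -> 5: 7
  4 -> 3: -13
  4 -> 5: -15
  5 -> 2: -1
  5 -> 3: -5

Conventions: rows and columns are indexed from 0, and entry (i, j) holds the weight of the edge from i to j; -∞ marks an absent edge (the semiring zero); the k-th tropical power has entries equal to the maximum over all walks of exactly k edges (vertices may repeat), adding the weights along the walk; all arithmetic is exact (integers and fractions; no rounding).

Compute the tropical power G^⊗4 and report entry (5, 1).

G^⊗2:
  [-20, -11, 4, -1, 0, 16]
  [-∞, -14, -∞, -∞, -∞, -∞]
  [-∞, -∞, -4, -8, -∞, -∞]
  [-∞, -∞, 6, 2, -∞, -8]
  [-∞, -∞, -16, -20, -22, -6]
  [-∞, -∞, -10, -∞, -14, 2]
G^⊗3:
  [-30, -18, 15, 11, -10, 6]
  [-∞, -21, -∞, -∞, -∞, -∞]
  [-∞, -∞, -13, -∞, -17, -1]
  [-∞, -∞, -3, -13, -7, 9]
  [-∞, -∞, -7, -11, -29, -13]
  [-∞, -∞, 1, -3, -∞, -13]
G^⊗4:
  [-40, -25, 6, 1, 2, 18]
  [-∞, -28, -∞, -∞, -∞, -∞]
  [-∞, -∞, -2, -6, -∞, -16]
  [-∞, -∞, 8, 4, -22, -6]
  [-∞, -∞, -14, -18, -20, -4]
  [-∞, -∞, -8, -18, -12, 4]
Key observation: no walk of exactly 4 edges connects these vertices, so the entry is the semiring zero.
Answer: (G^⊗4)[5][1] = -∞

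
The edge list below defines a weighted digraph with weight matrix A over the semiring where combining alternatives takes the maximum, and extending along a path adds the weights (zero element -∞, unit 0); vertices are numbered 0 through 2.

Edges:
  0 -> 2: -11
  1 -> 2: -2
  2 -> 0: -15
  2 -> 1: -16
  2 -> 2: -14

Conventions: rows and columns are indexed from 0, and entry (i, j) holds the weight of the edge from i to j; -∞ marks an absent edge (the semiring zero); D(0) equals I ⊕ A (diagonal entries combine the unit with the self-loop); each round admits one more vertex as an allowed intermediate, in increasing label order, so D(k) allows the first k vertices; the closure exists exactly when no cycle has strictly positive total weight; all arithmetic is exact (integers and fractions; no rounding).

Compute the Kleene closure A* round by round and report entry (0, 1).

D(0):
  [0, -∞, -11]
  [-∞, 0, -2]
  [-15, -16, 0]
D(1):
  [0, -∞, -11]
  [-∞, 0, -2]
  [-15, -16, 0]
D(2):
  [0, -∞, -11]
  [-∞, 0, -2]
  [-15, -16, 0]
D(3):
  [0, -27, -11]
  [-17, 0, -2]
  [-15, -16, 0]
Answer: A*[0][1] = -27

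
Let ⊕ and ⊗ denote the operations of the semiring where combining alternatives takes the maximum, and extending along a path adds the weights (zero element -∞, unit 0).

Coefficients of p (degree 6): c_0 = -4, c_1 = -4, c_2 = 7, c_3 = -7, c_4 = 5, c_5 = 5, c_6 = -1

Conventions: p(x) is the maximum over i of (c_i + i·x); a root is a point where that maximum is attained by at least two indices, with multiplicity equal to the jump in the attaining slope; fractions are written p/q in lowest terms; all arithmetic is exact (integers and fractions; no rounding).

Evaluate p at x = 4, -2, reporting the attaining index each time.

p(4) = max(-4+0·4=-4, -4+1·4=0, 7+2·4=15, -7+3·4=5, 5+4·4=21, 5+5·4=25, -1+6·4=23) = 25 (attained by i=5)
p(-2) = max(-4+0·(-2)=-4, -4+1·(-2)=-6, 7+2·(-2)=3, -7+3·(-2)=-13, 5+4·(-2)=-3, 5+5·(-2)=-5, -1+6·(-2)=-13) = 3 (attained by i=2)
Answer: p(4) = 25; p(-2) = 3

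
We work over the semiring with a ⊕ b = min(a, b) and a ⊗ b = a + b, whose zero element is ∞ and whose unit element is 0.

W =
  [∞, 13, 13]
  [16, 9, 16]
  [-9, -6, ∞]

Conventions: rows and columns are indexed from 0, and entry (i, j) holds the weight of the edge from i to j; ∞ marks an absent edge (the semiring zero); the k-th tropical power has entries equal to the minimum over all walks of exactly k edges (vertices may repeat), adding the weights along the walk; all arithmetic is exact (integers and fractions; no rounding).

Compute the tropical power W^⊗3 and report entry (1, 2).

W^⊗2:
  [4, 7, 29]
  [7, 10, 25]
  [10, 3, 4]
W^⊗3:
  [20, 16, 17]
  [16, 19, 20]
  [-5, -2, 19]
Key observation: the optimum is the walk 1->2->0->2, with weight 16 + (-9) + 13 = 20.
Optimal value attained by: walk 1->2->0->2.
Answer: (W^⊗3)[1][2] = 20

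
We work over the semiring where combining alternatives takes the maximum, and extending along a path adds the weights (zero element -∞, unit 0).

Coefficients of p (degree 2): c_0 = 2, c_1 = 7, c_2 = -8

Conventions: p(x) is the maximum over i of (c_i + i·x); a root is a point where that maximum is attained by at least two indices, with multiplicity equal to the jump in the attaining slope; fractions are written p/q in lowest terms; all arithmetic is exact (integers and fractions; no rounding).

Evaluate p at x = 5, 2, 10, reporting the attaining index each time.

p(5) = max(2+0·5=2, 7+1·5=12, -8+2·5=2) = 12 (attained by i=1)
p(2) = max(2+0·2=2, 7+1·2=9, -8+2·2=-4) = 9 (attained by i=1)
p(10) = max(2+0·10=2, 7+1·10=17, -8+2·10=12) = 17 (attained by i=1)
Answer: p(5) = 12; p(2) = 9; p(10) = 17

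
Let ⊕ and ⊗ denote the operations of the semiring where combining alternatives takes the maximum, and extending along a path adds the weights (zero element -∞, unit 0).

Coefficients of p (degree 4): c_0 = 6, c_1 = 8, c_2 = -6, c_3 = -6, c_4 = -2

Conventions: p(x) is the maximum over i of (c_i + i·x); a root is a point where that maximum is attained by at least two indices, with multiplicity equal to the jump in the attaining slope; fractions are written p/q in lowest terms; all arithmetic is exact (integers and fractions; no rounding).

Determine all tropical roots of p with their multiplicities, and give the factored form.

hull edge (i=0, c=6) to (i=1, c=8): slope 2, span 1
hull edge (i=1, c=8) to (i=4, c=-2): slope -10/3, span 3
Factored form: p(x) = -2 ⊗ (x ⊕ (-2)) ⊗ (x ⊕ 10/3) ⊗ (x ⊕ 10/3) ⊗ (x ⊕ 10/3)
Answer: roots = -2 (mult 1), 10/3 (mult 3)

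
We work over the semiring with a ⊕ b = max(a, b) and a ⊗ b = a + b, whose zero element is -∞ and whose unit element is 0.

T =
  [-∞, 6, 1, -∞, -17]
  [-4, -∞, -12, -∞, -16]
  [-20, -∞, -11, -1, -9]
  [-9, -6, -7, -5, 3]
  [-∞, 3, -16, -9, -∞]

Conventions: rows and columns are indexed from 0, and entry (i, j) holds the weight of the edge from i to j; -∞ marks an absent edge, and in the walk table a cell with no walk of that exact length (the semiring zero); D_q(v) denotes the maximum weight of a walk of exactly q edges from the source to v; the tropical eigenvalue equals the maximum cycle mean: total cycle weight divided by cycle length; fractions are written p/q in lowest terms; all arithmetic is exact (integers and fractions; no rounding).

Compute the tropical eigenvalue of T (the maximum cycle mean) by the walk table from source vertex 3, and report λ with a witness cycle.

q=0: [-∞, -∞, -∞, 0, -∞]
q=1: [-9, -6, -7, -5, 3]
q=2: [-10, 6, -8, -6, -2]
q=3: [2, 1, -6, -9, -3]
q=4: [-3, 8, 3, -7, -6]
q=5: [4, 3, -2, 2, -4]
Optimal cycle mean attained by: cycle 0->1->0, total 6 + (-4), length 2.
Answer: λ = 1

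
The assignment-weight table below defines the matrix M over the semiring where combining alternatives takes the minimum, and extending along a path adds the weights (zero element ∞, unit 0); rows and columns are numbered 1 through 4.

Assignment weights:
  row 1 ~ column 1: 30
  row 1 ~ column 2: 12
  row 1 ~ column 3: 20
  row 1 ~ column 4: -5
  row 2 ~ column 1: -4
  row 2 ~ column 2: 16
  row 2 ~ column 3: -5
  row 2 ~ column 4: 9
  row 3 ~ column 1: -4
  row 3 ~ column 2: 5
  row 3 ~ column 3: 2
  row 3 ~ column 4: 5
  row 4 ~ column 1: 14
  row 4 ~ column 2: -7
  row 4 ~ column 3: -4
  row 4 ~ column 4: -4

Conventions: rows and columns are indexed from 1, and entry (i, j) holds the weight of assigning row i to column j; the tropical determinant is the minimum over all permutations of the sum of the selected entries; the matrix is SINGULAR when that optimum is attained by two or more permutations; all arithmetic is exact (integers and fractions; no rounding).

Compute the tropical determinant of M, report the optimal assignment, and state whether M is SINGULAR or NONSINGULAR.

σ = (1, 2, 3, 4): 30 + 16 + 2 + (-4) = 44
σ = (1, 2, 4, 3): 30 + 16 + 5 + (-4) = 47
σ = (1, 3, 2, 4): 30 + (-5) + 5 + (-4) = 26
σ = (1, 3, 4, 2): 30 + (-5) + 5 + (-7) = 23
σ = (1, 4, 2, 3): 30 + 9 + 5 + (-4) = 40
σ = (1, 4, 3, 2): 30 + 9 + 2 + (-7) = 34
σ = (2, 1, 3, 4): 12 + (-4) + 2 + (-4) = 6
σ = (2, 1, 4, 3): 12 + (-4) + 5 + (-4) = 9
σ = (2, 3, 1, 4): 12 + (-5) + (-4) + (-4) = -1
σ = (2, 3, 4, 1): 12 + (-5) + 5 + 14 = 26
σ = (2, 4, 1, 3): 12 + 9 + (-4) + (-4) = 13
σ = (2, 4, 3, 1): 12 + 9 + 2 + 14 = 37
σ = (3, 1, 2, 4): 20 + (-4) + 5 + (-4) = 17
σ = (3, 1, 4, 2): 20 + (-4) + 5 + (-7) = 14
σ = (3, 2, 1, 4): 20 + 16 + (-4) + (-4) = 28
σ = (3, 2, 4, 1): 20 + 16 + 5 + 14 = 55
σ = (3, 4, 1, 2): 20 + 9 + (-4) + (-7) = 18
σ = (3, 4, 2, 1): 20 + 9 + 5 + 14 = 48
σ = (4, 1, 2, 3): (-5) + (-4) + 5 + (-4) = -8
σ = (4, 1, 3, 2): (-5) + (-4) + 2 + (-7) = -14
σ = (4, 2, 1, 3): (-5) + 16 + (-4) + (-4) = 3
σ = (4, 2, 3, 1): (-5) + 16 + 2 + 14 = 27
σ = (4, 3, 1, 2): (-5) + (-5) + (-4) + (-7) = -21
σ = (4, 3, 2, 1): (-5) + (-5) + 5 + 14 = 9
Optimal value attained by: σ = (4, 3, 1, 2).
Answer: det⊕(M) = -21; verdict: NONSINGULAR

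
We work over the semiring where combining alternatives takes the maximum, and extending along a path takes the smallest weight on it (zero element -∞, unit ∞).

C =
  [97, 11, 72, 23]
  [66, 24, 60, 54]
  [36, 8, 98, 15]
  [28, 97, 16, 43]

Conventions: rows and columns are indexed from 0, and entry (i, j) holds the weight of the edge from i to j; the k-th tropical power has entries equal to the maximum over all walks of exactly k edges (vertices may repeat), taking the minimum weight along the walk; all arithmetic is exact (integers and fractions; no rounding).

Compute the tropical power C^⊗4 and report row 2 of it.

C^⊗2:
  [97, 23, 72, 23]
  [66, 54, 66, 43]
  [36, 15, 98, 23]
  [66, 43, 60, 54]
C^⊗3:
  [97, 23, 72, 23]
  [66, 43, 66, 54]
  [36, 23, 98, 23]
  [66, 54, 66, 43]
C^⊗4:
  [97, 23, 72, 23]
  [66, 54, 66, 43]
  [36, 23, 98, 23]
  [66, 43, 66, 54]
Answer: row 2 of C^⊗4 = [36, 23, 98, 23]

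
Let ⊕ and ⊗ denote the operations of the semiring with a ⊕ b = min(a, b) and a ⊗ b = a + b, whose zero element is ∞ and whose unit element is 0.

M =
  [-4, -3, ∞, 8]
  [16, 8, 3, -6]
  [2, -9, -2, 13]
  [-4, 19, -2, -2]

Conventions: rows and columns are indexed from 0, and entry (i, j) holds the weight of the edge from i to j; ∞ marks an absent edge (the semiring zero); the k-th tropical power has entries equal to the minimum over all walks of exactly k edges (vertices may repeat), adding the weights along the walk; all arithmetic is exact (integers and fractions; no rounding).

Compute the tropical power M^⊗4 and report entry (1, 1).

M^⊗2:
  [-8, -7, 0, -9]
  [-10, -6, -8, -8]
  [-2, -11, -6, -15]
  [-8, -11, -4, -4]
M^⊗3:
  [-13, -11, -11, -13]
  [-14, -17, -10, -12]
  [-19, -15, -17, -17]
  [-12, -13, -8, -17]
M^⊗4:
  [-17, -20, -15, -17]
  [-18, -19, -14, -23]
  [-23, -26, -19, -21]
  [-21, -17, -19, -19]
Key observation: the optimum is the walk 1->3->2->2->1, with weight (-6) + (-2) + (-2) + (-9) = -19.
Optimal value attained by: walk 1->3->2->2->1.
Answer: (M^⊗4)[1][1] = -19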